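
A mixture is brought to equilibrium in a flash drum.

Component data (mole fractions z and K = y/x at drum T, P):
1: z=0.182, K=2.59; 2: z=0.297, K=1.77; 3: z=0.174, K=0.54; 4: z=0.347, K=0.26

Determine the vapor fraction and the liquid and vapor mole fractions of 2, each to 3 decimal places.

ψ = 0.240, x_2 = 0.251, y_2 = 0.444

Rachford–Rice: g(ψ) = Σ zᵢ(Kᵢ−1)/(1+ψ(Kᵢ−1)) = 0.
g(0) = ΣzᵢKᵢ − 1 = 0.181 and g(1) = 1 − Σzᵢ/Kᵢ = -0.895, so a root lies in (0, 1).
Iterate (Newton) starting at ψ = 0.5:
  ψ = 0.500: g = -0.1852, g' = -0.775 → ψ = 0.261
  ψ = 0.261: g = -0.0144, g' = -0.691 → ψ = 0.240
Converged at ψ = 0.240.
Compositions from xᵢ = zᵢ/(1+ψ(Kᵢ−1)), yᵢ = Kᵢxᵢ:
  1: x = 0.132, y = 0.341
  2: x = 0.251, y = 0.444
  3: x = 0.196, y = 0.106
  4: x = 0.422, y = 0.110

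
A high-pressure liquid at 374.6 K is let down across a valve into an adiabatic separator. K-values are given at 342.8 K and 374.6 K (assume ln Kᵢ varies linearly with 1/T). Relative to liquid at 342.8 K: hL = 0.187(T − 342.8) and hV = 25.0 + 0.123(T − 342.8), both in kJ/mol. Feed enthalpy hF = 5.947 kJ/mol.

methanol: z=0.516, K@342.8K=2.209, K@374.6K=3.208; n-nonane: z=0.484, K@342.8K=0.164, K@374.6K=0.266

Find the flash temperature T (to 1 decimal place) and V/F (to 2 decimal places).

Adiabatic flash: solve Rachford–Rice at each trial T, then check hF = ψ·hV(T) + (1−ψ)·hL(T).
  T = 342.8 K: K = (2.209, 0.164), RR gives ψ = 0.217, H_out = 5.422 kJ/mol
  T = 374.6 K: K = (3.208, 0.266), RR gives ψ = 0.484, H_out = 17.057 kJ/mol
  T = 358.7 K: K = (2.684, 0.211), RR gives ψ = 0.367, H_out = 11.768 kJ/mol
  T = 350.8 K: K = (2.442, 0.187), RR gives ψ = 0.299, H_out = 8.814 kJ/mol
  T = 346.8 K: K = (2.324, 0.175), RR gives ψ = 0.260, H_out = 7.181 kJ/mol
  T = 344.8 K: K = (2.266, 0.170), RR gives ψ = 0.239, H_out = 6.319 kJ/mol
Linear interpolation between T = 342.8 (H_out = 5.422) and T = 344.8 (H_out = 6.319) on hF = 5.947 gives T ≈ 344.0 K, at which ψ = 0.23.

T = 344.0 K, V/F = 0.23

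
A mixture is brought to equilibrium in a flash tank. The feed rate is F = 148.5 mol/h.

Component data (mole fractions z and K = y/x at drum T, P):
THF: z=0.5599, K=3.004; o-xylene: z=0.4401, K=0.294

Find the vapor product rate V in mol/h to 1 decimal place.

Let β = V/F and solve Σ zᵢ(Kᵢ−1)/(1+β(Kᵢ−1)) = 0.
Check two-phase: ΣzᵢKᵢ = 1.8113 > 1 and Σzᵢ/Kᵢ = 1.6833 > 1, so g(0) = 0.8113 > 0 and g(1) = -0.6833 < 0.
Binary case is linear: z₁(K₁−1)(1+β(K₂−1)) + z₂(K₂−1)(1+β(K₁−1)) = 0
⇒ β = [z₁(K₁−1)+z₂(K₂−1)] / [−(K₁−1)(K₂−1)] = 0.81133/1.41482 = 0.5734
Then V = β·F = 0.5734·148.5 = 85.2 mol/h and L = F − V = 63.3 mol/h.

V = 85.2 mol/h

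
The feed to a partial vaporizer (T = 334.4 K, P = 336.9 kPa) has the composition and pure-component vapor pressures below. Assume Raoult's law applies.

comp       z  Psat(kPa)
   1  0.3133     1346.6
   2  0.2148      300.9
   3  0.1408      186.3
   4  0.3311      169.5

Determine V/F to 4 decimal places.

Raoult's law: Kᵢ = Pᵢˢᵃᵗ/P = Pᵢˢᵃᵗ/336.9.
  K_1 = 1346.6/336.9 = 3.997032, K_2 = 300.9/336.9 = 0.893143, K_3 = 186.3/336.9 = 0.552983, K_4 = 169.5/336.9 = 0.503117
Newton–Raphson from V/F = 0.5:
  V/F = 0.5000: g = 0.05160, g' = -0.6449 → V/F = 0.5800
  V/F = 0.5800: g = 0.00233, g' = -0.5907 → V/F = 0.5840
Converged at V/F = 0.5840.

V/F = 0.5840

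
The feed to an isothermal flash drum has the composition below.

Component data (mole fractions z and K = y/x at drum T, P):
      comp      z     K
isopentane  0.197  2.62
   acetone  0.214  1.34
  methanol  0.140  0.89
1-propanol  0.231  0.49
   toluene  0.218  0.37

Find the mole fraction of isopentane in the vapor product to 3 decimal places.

Let β = V/F and solve Σ zᵢ(Kᵢ−1)/(1+β(Kᵢ−1)) = 0.
g(0) = ΣzᵢKᵢ − 1 = 0.121 and g(1) = 1 − Σzᵢ/Kᵢ = -0.453, so a root lies in (0, 1).
Newton iteration, β⁰ = 0.45:
  β = 0.450: g = -0.1131, g' = -0.463 → β = 0.206
  β = 0.206: g = 0.0022, g' = -0.503 → β = 0.210
Converged at β = 0.210.
Compositions from xᵢ = zᵢ/(1+β(Kᵢ−1)), yᵢ = Kᵢxᵢ:
  isopentane: x = 0.147, y = 0.385
  acetone: x = 0.200, y = 0.268
  methanol: x = 0.143, y = 0.128
  1-propanol: x = 0.259, y = 0.127
  toluene: x = 0.251, y = 0.093

y_isopentane = 0.385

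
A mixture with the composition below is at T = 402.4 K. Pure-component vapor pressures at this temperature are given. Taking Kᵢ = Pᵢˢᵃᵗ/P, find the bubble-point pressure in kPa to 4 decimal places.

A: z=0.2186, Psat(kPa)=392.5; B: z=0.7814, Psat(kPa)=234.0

Pbub = 268.6481 kPa

At the bubble point ψ → 0, so ΣzᵢKᵢ = 1 with Kᵢ = Pᵢˢᵃᵗ/P ⇒ P = ΣzᵢPᵢˢᵃᵗ.
P = 0.2186·392.5 + 0.7814·234.0 = 268.6481 kPa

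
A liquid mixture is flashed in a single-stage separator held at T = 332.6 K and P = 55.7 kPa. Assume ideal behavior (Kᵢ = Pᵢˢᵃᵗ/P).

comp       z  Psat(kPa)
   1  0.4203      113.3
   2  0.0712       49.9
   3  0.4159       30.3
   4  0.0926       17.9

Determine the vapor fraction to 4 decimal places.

Raoult's law: Kᵢ = Pᵢˢᵃᵗ/P = Pᵢˢᵃᵗ/55.7.
  K_1 = 113.3/55.7 = 2.034111, K_2 = 49.9/55.7 = 0.895871, K_3 = 30.3/55.7 = 0.543986, K_4 = 17.9/55.7 = 0.321364
Rachford–Rice: g(ψ) = Σ zᵢ(Kᵢ−1)/(1+ψ(Kᵢ−1)) = 0.
Check two-phase: ΣzᵢKᵢ = 1.1747 > 1 and Σzᵢ/Kᵢ = 1.3388 > 1, so g(0) = 0.1747 > 0 and g(1) = -0.3388 < 0.
Newton iteration, ψ⁰ = 0.5:
  ψ = 0.5000: g = -0.06211, g' = -0.4390 → ψ = 0.3585
  ψ = 0.3585: g = -0.00039, g' = -0.4381 → ψ = 0.3576
Converged at ψ = 0.3576.

ψ = 0.3576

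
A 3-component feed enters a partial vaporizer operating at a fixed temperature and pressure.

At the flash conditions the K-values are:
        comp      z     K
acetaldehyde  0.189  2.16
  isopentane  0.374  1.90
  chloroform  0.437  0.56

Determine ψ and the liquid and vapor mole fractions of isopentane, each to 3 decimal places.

Rachford–Rice: g(ψ) = Σ zᵢ(Kᵢ−1)/(1+ψ(Kᵢ−1)) = 0.
Feasibility: ΣzᵢKᵢ = 1.364, Σzᵢ/Kᵢ = 1.065 — both > 1, two phases present.
Newton iteration, ψ⁰ = 0.36:
  ψ = 0.360: g = 0.1804, g' = -0.419 → ψ = 0.791
  ψ = 0.791: g = 0.0161, g' = -0.372 → ψ = 0.834
Converged at ψ = 0.834.
Compositions from xᵢ = zᵢ/(1+ψ(Kᵢ−1)), yᵢ = Kᵢxᵢ:
  acetaldehyde: x = 0.096, y = 0.208
  isopentane: x = 0.214, y = 0.406
  chloroform: x = 0.690, y = 0.387

ψ = 0.834, x_isopentane = 0.214, y_isopentane = 0.406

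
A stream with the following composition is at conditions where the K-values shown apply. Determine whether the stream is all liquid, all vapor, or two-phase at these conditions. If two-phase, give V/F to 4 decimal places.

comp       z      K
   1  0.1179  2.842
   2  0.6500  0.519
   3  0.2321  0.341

ΣzᵢKᵢ = 0.7516; Σzᵢ/Kᵢ = 1.9745.
Since ΣzᵢKᵢ < 1 the mixture is below its bubble point — single liquid phase.

all liquid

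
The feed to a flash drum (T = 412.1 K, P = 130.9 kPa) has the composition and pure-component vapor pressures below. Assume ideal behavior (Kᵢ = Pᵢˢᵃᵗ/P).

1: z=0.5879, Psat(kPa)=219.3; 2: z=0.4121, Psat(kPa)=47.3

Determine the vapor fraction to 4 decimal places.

Raoult's law: Kᵢ = Pᵢˢᵃᵗ/P = Pᵢˢᵃᵗ/130.9.
  K_1 = 219.3/130.9 = 1.675325, K_2 = 47.3/130.9 = 0.361345
Newton iteration, ψ⁰ = 0.67:
  ψ = 0.6700: g = -0.18670, g' = -0.6407 → ψ = 0.3786
  ψ = 0.3786: g = -0.03093, g' = -0.4624 → ψ = 0.3117
  ψ = 0.3117: g = -0.00062, g' = -0.4450 → ψ = 0.3103
Converged at ψ = 0.3103.

ψ = 0.3103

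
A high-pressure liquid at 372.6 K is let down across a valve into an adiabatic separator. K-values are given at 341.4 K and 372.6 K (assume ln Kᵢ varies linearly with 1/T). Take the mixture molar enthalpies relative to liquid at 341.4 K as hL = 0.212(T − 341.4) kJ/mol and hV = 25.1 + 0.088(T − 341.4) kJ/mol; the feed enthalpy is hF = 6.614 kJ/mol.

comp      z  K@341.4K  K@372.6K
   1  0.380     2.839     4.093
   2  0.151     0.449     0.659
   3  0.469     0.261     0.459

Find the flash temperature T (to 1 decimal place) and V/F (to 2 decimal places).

T = 344.4 K, V/F = 0.24

Adiabatic flash: solve Rachford–Rice at each trial T, then check hF = ψ·hV(T) + (1−ψ)·hL(T).
  T = 341.4 K: K = (2.839, 0.449, 0.261), RR gives ψ = 0.210, H_out = 5.266 kJ/mol
  T = 372.6 K: K = (4.093, 0.659, 0.459), RR gives ψ = 0.563, H_out = 18.572 kJ/mol
  T = 357.0 K: K = (3.436, 0.549, 0.350), RR gives ψ = 0.374, H_out = 11.970 kJ/mol
  T = 349.2 K: K = (3.130, 0.497, 0.303), RR gives ψ = 0.292, H_out = 8.700 kJ/mol
  T = 345.3 K: K = (2.983, 0.473, 0.282), RR gives ψ = 0.251, H_out = 7.012 kJ/mol
  T = 343.4 K: K = (2.912, 0.461, 0.271), RR gives ψ = 0.231, H_out = 6.170 kJ/mol
Linear interpolation between T = 343.4 (H_out = 6.170) and T = 345.3 (H_out = 7.012) on hF = 6.614 gives T ≈ 344.4 K, at which ψ = 0.24.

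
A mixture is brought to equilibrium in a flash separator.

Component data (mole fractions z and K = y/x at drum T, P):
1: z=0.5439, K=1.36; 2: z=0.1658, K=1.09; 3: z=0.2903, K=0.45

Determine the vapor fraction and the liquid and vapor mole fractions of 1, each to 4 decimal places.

Rachford–Rice: g(ψ) = Σ zᵢ(Kᵢ−1)/(1+ψ(Kᵢ−1)) = 0.
g(0) = ΣzᵢKᵢ − 1 = 0.0511 and g(1) = 1 − Σzᵢ/Kᵢ = -0.1971, so a root lies in (0, 1).
Newton iteration, ψ⁰ = 0.5:
  ψ = 0.5000: g = -0.04001, g' = -0.2189 → ψ = 0.3172
  ψ = 0.3172: g = -0.00317, g' = -0.1869 → ψ = 0.3003
  ψ = 0.3003: g = -0.00002, g' = -0.1847 → ψ = 0.3002
Converged at ψ = 0.3002.
Compositions from xᵢ = zᵢ/(1+ψ(Kᵢ−1)), yᵢ = Kᵢxᵢ:
  1: x = 0.4909, y = 0.6676
  2: x = 0.1614, y = 0.1760
  3: x = 0.3477, y = 0.1565

ψ = 0.3002, x_1 = 0.4909, y_1 = 0.6676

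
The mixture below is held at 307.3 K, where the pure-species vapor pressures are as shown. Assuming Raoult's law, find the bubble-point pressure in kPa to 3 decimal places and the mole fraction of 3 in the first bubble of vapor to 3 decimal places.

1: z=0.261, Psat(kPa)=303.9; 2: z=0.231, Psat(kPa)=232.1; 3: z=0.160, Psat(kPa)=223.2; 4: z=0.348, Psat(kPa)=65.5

Pbub = 191.439 kPa, y_3 = 0.187

At the bubble point ψ → 0, so ΣzᵢKᵢ = 1 with Kᵢ = Pᵢˢᵃᵗ/P ⇒ P = ΣzᵢPᵢˢᵃᵗ.
P = 0.261·303.9 + 0.231·232.1 + 0.160·223.2 + 0.348·65.5 = 191.439 kPa
yᵢ = zᵢPᵢˢᵃᵗ/P ⇒ y_3 = 0.160·223.2/191.439 = 0.187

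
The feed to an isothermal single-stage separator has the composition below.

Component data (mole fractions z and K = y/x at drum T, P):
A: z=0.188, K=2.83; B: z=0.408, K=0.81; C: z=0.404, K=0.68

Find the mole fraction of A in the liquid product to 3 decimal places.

x_A = 0.123

Rachford–Rice: g(V/F) = Σ zᵢ(Kᵢ−1)/(1+V/F(Kᵢ−1)) = 0.
Feasibility: ΣzᵢKᵢ = 1.137, Σzᵢ/Kᵢ = 1.164 — both > 1, two phases present.
Newton iteration, V/F⁰ = 0.48:
  V/F = 0.480: g = -0.0549, g' = -0.254 → V/F = 0.264
  V/F = 0.264: g = 0.0092, g' = -0.352 → V/F = 0.290
  V/F = 0.290: g = 0.0002, g' = -0.335 → V/F = 0.291
Converged at V/F = 0.291.
Compositions from xᵢ = zᵢ/(1+V/F(Kᵢ−1)), yᵢ = Kᵢxᵢ:
  A: x = 0.123, y = 0.347
  B: x = 0.432, y = 0.350
  C: x = 0.445, y = 0.303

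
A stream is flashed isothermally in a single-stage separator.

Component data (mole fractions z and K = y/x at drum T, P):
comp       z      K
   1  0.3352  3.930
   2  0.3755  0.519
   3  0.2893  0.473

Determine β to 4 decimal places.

β = 0.4417

Let β = V/F and solve Σ zᵢ(Kᵢ−1)/(1+β(Kᵢ−1)) = 0.
Feasibility: ΣzᵢKᵢ = 1.6491, Σzᵢ/Kᵢ = 1.4204 — both > 1, two phases present.
Newton–Raphson from β = 0.5:
  β = 0.5000: g = -0.04638, g' = -0.7723 → β = 0.4399
  β = 0.4399: g = 0.00149, g' = -0.8251 → β = 0.4417
Converged at β = 0.4417.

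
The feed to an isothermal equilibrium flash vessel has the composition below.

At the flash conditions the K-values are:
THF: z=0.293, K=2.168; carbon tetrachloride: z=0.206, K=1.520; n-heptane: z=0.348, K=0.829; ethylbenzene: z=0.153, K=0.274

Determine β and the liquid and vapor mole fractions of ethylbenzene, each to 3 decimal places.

β = 0.644, x_ethylbenzene = 0.287, y_ethylbenzene = 0.079

Newton–Raphson from β = 0.5:
  β = 0.500: g = 0.0616, g' = -0.405 → β = 0.652
  β = 0.652: g = -0.0036, g' = -0.464 → β = 0.644
Converged at β = 0.644.
Compositions from xᵢ = zᵢ/(1+β(Kᵢ−1)), yᵢ = Kᵢxᵢ:
  THF: x = 0.167, y = 0.362
  carbon tetrachloride: x = 0.154, y = 0.235
  n-heptane: x = 0.391, y = 0.324
  ethylbenzene: x = 0.287, y = 0.079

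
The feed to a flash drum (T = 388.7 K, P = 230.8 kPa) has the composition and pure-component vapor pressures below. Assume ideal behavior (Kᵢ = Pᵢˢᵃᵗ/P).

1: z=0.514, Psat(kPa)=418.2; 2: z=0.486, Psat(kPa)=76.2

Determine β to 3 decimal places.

Raoult's law: Kᵢ = Pᵢˢᵃᵗ/P = Pᵢˢᵃᵗ/230.8.
  K_1 = 418.2/230.8 = 1.81196, K_2 = 76.2/230.8 = 0.33016
Let β = V/F and solve Σ zᵢ(Kᵢ−1)/(1+β(Kᵢ−1)) = 0.
Check two-phase: ΣzᵢKᵢ = 1.092 > 1 and Σzᵢ/Kᵢ = 1.756 > 1, so g(0) = 0.092 > 0 and g(1) = -0.756 < 0.
Binary case is linear: z₁(K₁−1)(1+β(K₂−1)) + z₂(K₂−1)(1+β(K₁−1)) = 0
⇒ β = [z₁(K₁−1)+z₂(K₂−1)] / [−(K₁−1)(K₂−1)] = 0.0918/0.5439 = 0.169

β = 0.169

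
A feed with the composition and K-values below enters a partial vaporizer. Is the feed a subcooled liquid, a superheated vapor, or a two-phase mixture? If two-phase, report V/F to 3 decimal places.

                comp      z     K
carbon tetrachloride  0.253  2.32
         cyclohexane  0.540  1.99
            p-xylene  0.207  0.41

superheated vapor

ΣzᵢKᵢ = 1.746; Σzᵢ/Kᵢ = 0.885.
Since Σzᵢ/Kᵢ < 1 the mixture is above its dew point — single vapor phase.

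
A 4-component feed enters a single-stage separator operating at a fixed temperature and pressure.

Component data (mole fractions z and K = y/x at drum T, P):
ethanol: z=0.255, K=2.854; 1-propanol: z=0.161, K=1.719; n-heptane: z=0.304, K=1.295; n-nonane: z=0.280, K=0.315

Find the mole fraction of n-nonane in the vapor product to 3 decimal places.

Material balance + equilibrium reduce to Σ zᵢ(Kᵢ−1)/(1+ψ(Kᵢ−1)) = 0.
g(0) = ΣzᵢKᵢ − 1 = 0.486 and g(1) = 1 − Σzᵢ/Kᵢ = -0.307, so a root lies in (0, 1).
Newton iteration, ψ⁰ = 0.46:
  ψ = 0.460: g = 0.1411, g' = -0.603 → ψ = 0.694
  ψ = 0.694: g = -0.0072, g' = -0.700 → ψ = 0.684
Converged at ψ = 0.684.
Compositions from xᵢ = zᵢ/(1+ψ(Kᵢ−1)), yᵢ = Kᵢxᵢ:
  ethanol: x = 0.112, y = 0.321
  1-propanol: x = 0.108, y = 0.186
  n-heptane: x = 0.253, y = 0.328
  n-nonane: x = 0.527, y = 0.166

y_n-nonane = 0.166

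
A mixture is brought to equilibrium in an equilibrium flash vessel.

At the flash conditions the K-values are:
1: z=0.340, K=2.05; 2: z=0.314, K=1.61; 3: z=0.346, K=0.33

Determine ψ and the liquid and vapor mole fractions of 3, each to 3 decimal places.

ψ = 0.554, x_3 = 0.550, y_3 = 0.182

Let ψ = V/F and solve Σ zᵢ(Kᵢ−1)/(1+ψ(Kᵢ−1)) = 0.
Check two-phase: ΣzᵢKᵢ = 1.317 > 1 and Σzᵢ/Kᵢ = 1.409 > 1, so g(0) = 0.317 > 0 and g(1) = -0.409 < 0.
Newton iteration, ψ⁰ = 0.5:
  ψ = 0.500: g = 0.0323, g' = -0.581 → ψ = 0.556
  ψ = 0.556: g = -0.0007, g' = -0.609 → ψ = 0.554
Converged at ψ = 0.554.
Compositions from xᵢ = zᵢ/(1+ψ(Kᵢ−1)), yᵢ = Kᵢxᵢ:
  1: x = 0.215, y = 0.441
  2: x = 0.235, y = 0.378
  3: x = 0.550, y = 0.182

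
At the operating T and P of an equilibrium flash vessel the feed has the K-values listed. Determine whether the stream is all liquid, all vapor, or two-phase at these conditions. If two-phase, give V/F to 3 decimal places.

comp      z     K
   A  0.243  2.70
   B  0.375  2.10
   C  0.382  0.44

ΣzᵢKᵢ = 1.612; Σzᵢ/Kᵢ = 1.137.
Both exceed 1, so a two-phase solution exists.
Rachford–Rice: g(ψ) = Σ zᵢ(Kᵢ−1)/(1+ψ(Kᵢ−1)) = 0.
Newton iteration, ψ⁰ = 0.43:
  ψ = 0.430: g = 0.2369, g' = -0.651 → ψ = 0.794
  ψ = 0.794: g = 0.0110, g' = -0.645 → ψ = 0.811
Converged at ψ = 0.811.

two-phase, V/F = 0.811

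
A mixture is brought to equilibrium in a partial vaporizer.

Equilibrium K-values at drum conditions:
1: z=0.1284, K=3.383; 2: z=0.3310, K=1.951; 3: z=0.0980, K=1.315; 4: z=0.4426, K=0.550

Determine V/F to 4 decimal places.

V/F = 0.7939

Rachford–Rice: g(V/F) = Σ zᵢ(Kᵢ−1)/(1+V/F(Kᵢ−1)) = 0.
g(0) = ΣzᵢKᵢ − 1 = 0.4525 and g(1) = 1 − Σzᵢ/Kᵢ = -0.0869, so a root lies in (0, 1).
Iterate (Newton) starting at V/F = 0.57:
  V/F = 0.5700: g = 0.09216, g' = -0.4261 → V/F = 0.7863
  V/F = 0.7863: g = 0.00309, g' = -0.4072 → V/F = 0.7939
Converged at V/F = 0.7939.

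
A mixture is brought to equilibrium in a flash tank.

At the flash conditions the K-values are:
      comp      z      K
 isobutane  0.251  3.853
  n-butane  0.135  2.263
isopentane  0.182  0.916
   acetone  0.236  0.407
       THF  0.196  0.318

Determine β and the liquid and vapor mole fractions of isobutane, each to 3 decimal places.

Let β = V/F and solve Σ zᵢ(Kᵢ−1)/(1+β(Kᵢ−1)) = 0.
Feasibility: ΣzᵢKᵢ = 1.598, Σzᵢ/Kᵢ = 1.520 — both > 1, two phases present.
Iterate (Newton) starting at β = 0.5:
  β = 0.500: g = -0.0181, g' = -0.807 → β = 0.478
Converged at β = 0.478.
Compositions from xᵢ = zᵢ/(1+β(Kᵢ−1)), yᵢ = Kᵢxᵢ:
  isobutane: x = 0.106, y = 0.409
  n-butane: x = 0.084, y = 0.191
  isopentane: x = 0.190, y = 0.174
  acetone: x = 0.329, y = 0.134
  THF: x = 0.291, y = 0.092

β = 0.478, x_isobutane = 0.106, y_isobutane = 0.409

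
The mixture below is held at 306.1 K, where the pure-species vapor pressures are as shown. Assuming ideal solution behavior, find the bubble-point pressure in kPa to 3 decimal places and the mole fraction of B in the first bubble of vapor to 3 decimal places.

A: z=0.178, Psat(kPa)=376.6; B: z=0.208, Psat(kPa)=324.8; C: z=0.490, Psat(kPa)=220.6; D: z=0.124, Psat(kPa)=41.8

At the bubble point ψ → 0, so ΣzᵢKᵢ = 1 with Kᵢ = Pᵢˢᵃᵗ/P ⇒ P = ΣzᵢPᵢˢᵃᵗ.
P = 0.178·376.6 + 0.208·324.8 + 0.490·220.6 + 0.124·41.8 = 247.870 kPa
yᵢ = zᵢPᵢˢᵃᵗ/P ⇒ y_B = 0.208·324.8/247.870 = 0.273

Pbub = 247.870 kPa, y_B = 0.273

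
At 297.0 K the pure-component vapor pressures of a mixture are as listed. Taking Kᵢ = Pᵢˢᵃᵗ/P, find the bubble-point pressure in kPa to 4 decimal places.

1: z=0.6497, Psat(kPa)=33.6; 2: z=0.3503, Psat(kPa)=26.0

At the bubble point ψ → 0, so ΣzᵢKᵢ = 1 with Kᵢ = Pᵢˢᵃᵗ/P ⇒ P = ΣzᵢPᵢˢᵃᵗ.
P = 0.6497·33.6 + 0.3503·26.0 = 30.9377 kPa

Pbub = 30.9377 kPa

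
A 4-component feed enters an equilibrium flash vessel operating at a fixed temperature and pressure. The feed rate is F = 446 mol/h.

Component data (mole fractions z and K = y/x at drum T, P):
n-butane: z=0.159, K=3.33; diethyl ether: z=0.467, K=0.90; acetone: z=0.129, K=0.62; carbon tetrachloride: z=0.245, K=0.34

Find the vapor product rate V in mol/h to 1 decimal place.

V = 63.9 mol/h

Let ψ = V/F and solve Σ zᵢ(Kᵢ−1)/(1+ψ(Kᵢ−1)) = 0.
Check two-phase: ΣzᵢKᵢ = 1.113 > 1 and Σzᵢ/Kᵢ = 1.495 > 1, so g(0) = 0.113 > 0 and g(1) = -0.495 < 0.
Newton–Raphson from ψ = 0.34:
  ψ = 0.340: g = -0.1064, g' = -0.476 → ψ = 0.116
  ψ = 0.116: g = 0.0178, g' = -0.685 → ψ = 0.142
  ψ = 0.142: g = 0.0006, g' = -0.642 → ψ = 0.143
Converged at ψ = 0.143.
Then V = ψ·F = 0.1432·446 = 63.9 mol/h and L = F − V = 382.1 mol/h.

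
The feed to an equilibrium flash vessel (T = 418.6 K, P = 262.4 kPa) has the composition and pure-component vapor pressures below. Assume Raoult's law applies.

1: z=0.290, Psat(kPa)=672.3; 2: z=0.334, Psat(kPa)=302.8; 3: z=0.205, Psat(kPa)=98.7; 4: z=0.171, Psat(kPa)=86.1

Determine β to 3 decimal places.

Raoult's law: Kᵢ = Pᵢˢᵃᵗ/P = Pᵢˢᵃᵗ/262.4.
  K_1 = 672.3/262.4 = 2.56212, K_2 = 302.8/262.4 = 1.15396, K_3 = 98.7/262.4 = 0.37614, K_4 = 86.1/262.4 = 0.32812
Newton iteration, β⁰ = 0.5:
  β = 0.500: g = -0.0568, g' = -0.573 → β = 0.401
  β = 0.401: g = -0.0008, g' = -0.561 → β = 0.399
Converged at β = 0.399.

β = 0.399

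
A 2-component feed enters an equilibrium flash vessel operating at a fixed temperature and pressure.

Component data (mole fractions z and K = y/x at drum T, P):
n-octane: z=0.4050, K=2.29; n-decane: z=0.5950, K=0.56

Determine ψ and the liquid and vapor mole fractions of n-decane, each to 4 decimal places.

ψ = 0.4592, x_n-decane = 0.7457, y_n-decane = 0.4176

Rachford–Rice: g(ψ) = Σ zᵢ(Kᵢ−1)/(1+ψ(Kᵢ−1)) = 0.
g(0) = ΣzᵢKᵢ − 1 = 0.2607 and g(1) = 1 − Σzᵢ/Kᵢ = -0.2394, so a root lies in (0, 1).
Binary case is linear: z₁(K₁−1)(1+ψ(K₂−1)) + z₂(K₂−1)(1+ψ(K₁−1)) = 0
⇒ ψ = [z₁(K₁−1)+z₂(K₂−1)] / [−(K₁−1)(K₂−1)] = 0.26065/0.56760 = 0.4592
Compositions from xᵢ = zᵢ/(1+ψ(Kᵢ−1)), yᵢ = Kᵢxᵢ:
  n-octane: x = 0.2543, y = 0.5824
  n-decane: x = 0.7457, y = 0.4176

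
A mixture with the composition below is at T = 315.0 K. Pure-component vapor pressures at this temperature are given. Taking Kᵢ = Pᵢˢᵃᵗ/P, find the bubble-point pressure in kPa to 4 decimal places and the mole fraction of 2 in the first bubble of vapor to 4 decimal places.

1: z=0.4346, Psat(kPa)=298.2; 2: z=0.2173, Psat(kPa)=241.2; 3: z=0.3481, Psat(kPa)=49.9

Pbub = 199.3807 kPa, y_2 = 0.2629

At the bubble point ψ → 0, so ΣzᵢKᵢ = 1 with Kᵢ = Pᵢˢᵃᵗ/P ⇒ P = ΣzᵢPᵢˢᵃᵗ.
P = 0.4346·298.2 + 0.2173·241.2 + 0.3481·49.9 = 199.3807 kPa
yᵢ = zᵢPᵢˢᵃᵗ/P ⇒ y_2 = 0.2173·241.2/199.3807 = 0.2629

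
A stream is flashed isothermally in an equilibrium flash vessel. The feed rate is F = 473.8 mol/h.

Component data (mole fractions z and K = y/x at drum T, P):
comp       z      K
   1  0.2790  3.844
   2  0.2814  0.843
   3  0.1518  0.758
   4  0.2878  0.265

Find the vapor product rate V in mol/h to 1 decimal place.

V = 180.3 mol/h

Material balance + equilibrium reduce to Σ zᵢ(Kᵢ−1)/(1+V/F(Kᵢ−1)) = 0.
Check two-phase: ΣzᵢKᵢ = 1.5010 > 1 and Σzᵢ/Kᵢ = 1.6927 > 1, so g(0) = 0.5010 > 0 and g(1) = -0.6927 < 0.
Newton–Raphson from V/F = 0.5:
  V/F = 0.5000: g = -0.09656, g' = -0.7930 → V/F = 0.3782
  V/F = 0.3782: g = 0.00188, g' = -0.8406 → V/F = 0.3805
Converged at V/F = 0.3805.
Then V = V/F·F = 0.3805·473.8 = 180.3 mol/h and L = F − V = 293.5 mol/h.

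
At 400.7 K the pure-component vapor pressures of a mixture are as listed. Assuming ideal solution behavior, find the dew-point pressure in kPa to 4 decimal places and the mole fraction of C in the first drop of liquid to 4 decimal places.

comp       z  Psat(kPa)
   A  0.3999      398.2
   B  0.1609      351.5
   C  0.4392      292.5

Pdew = 337.4320 kPa, x_C = 0.5067

At the dew point ψ → 1, so Σzᵢ/Kᵢ = 1 with Kᵢ = Pᵢˢᵃᵗ/P ⇒ 1/P = Σzᵢ/Pᵢˢᵃᵗ.
1/P = 0.3999/398.2 + 0.1609/351.5 + 0.4392/292.5 = 0.0029636 ⇒ P = 337.4320 kPa
xᵢ = zᵢP/Pᵢˢᵃᵗ ⇒ x_C = 0.4392·337.4320/292.5 = 0.5067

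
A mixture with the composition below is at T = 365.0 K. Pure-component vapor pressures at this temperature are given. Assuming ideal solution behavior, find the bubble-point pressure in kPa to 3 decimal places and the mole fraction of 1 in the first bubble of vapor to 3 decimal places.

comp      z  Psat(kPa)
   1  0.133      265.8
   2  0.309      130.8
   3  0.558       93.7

At the bubble point ψ → 0, so ΣzᵢKᵢ = 1 with Kᵢ = Pᵢˢᵃᵗ/P ⇒ P = ΣzᵢPᵢˢᵃᵗ.
P = 0.133·265.8 + 0.309·130.8 + 0.558·93.7 = 128.053 kPa
yᵢ = zᵢPᵢˢᵃᵗ/P ⇒ y_1 = 0.133·265.8/128.053 = 0.276

Pbub = 128.053 kPa, y_1 = 0.276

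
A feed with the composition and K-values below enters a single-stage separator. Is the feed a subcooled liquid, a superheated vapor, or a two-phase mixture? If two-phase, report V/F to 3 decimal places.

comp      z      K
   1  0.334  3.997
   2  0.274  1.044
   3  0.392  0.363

two-phase, V/F = 0.557

ΣzᵢKᵢ = 1.763; Σzᵢ/Kᵢ = 1.426.
Both exceed 1, so a two-phase solution exists.
Let ψ = V/F and solve Σ zᵢ(Kᵢ−1)/(1+ψ(Kᵢ−1)) = 0.
Newton iteration, ψ⁰ = 0.7:
  ψ = 0.700: g = -0.1158, g' = -0.831 → ψ = 0.561
  ψ = 0.561: g = -0.0032, g' = -0.803 → ψ = 0.557
Converged at ψ = 0.557.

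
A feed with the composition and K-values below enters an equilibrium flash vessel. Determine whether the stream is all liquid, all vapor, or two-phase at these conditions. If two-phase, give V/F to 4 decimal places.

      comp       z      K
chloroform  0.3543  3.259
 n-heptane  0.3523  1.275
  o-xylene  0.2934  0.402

ΣzᵢKᵢ = 1.7218; Σzᵢ/Kᵢ = 1.1149.
Both exceed 1, so a two-phase solution exists.
Newton iteration, ψ⁰ = 0.5:
  ψ = 0.5000: g = 0.21073, g' = -0.6328 → ψ = 0.8330
  ψ = 0.8330: g = 0.00696, g' = -0.6519 → ψ = 0.8437
  ψ = 0.8437: g = -0.00004, g' = -0.6590 → ψ = 0.8436
Converged at ψ = 0.8436.

two-phase, V/F = 0.8436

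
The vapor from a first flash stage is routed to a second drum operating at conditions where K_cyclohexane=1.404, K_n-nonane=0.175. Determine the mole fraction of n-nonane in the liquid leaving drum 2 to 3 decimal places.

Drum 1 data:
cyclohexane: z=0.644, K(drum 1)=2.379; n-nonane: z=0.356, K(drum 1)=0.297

x_n-nonane (drum 2) = 0.329

Drum 1:
Let ψ₁ = V/F and solve Σ zᵢ(Kᵢ−1)/(1+ψ₁(Kᵢ−1)) = 0.
Feasibility: ΣzᵢKᵢ = 1.638, Σzᵢ/Kᵢ = 1.469 — both > 1, two phases present.
Iterate (Newton) starting at ψ₁ = 0.64:
  ψ₁ = 0.640: g = 0.0168, g' = -0.927 → ψ₁ = 0.658
Converged at ψ₁ = 0.658.
Drum-1 compositions:
  cyclohexane: x = 0.338, y = 0.803
  n-nonane: x = 0.662, y = 0.197
Drum-2 feed = drum-1 vapor: z₂ = (0.8033, 0.1967).
Drum 2:
Let ψ₂ = V/F and solve Σ zᵢ(Kᵢ−1)/(1+ψ₂(Kᵢ−1)) = 0.
Check two-phase: ΣzᵢKᵢ = 1.162 > 1 and Σzᵢ/Kᵢ = 1.696 > 1, so g(0) = 0.162 > 0 and g(1) = -0.696 < 0.
Binary case is linear: z₁(K₁−1)(1+ψ₂(K₂−1)) + z₂(K₂−1)(1+ψ₂(K₁−1)) = 0
⇒ ψ₂ = [z₁(K₁−1)+z₂(K₂−1)] / [−(K₁−1)(K₂−1)] = 0.1622/0.3333 = 0.487
  cyclohexane: x = 0.671, y = 0.942
  n-nonane: x = 0.329, y = 0.058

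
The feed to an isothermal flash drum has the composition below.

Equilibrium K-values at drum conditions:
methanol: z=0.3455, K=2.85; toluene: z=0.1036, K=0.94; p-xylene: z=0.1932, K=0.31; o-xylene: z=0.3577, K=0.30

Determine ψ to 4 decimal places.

Material balance + equilibrium reduce to Σ zᵢ(Kᵢ−1)/(1+ψ(Kᵢ−1)) = 0.
Feasibility: ΣzᵢKᵢ = 1.2493, Σzᵢ/Kᵢ = 2.0470 — both > 1, two phases present.
Iterate (Newton) starting at ψ = 0.5:
  ψ = 0.5000: g = -0.26311, g' = -0.9487 → ψ = 0.2227
  ψ = 0.2227: g = -0.00775, g' = -0.9679 → ψ = 0.2147
Converged at ψ = 0.2147.

ψ = 0.2147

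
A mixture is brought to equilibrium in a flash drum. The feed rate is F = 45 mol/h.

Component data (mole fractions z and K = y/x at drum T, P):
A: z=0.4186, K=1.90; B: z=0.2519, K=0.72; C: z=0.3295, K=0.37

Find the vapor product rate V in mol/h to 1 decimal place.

Iterate (Newton) starting at V/F = 0.5:
  V/F = 0.5000: g = -0.12524, g' = -0.4667 → V/F = 0.2316
  V/F = 0.2316: g = -0.00673, g' = -0.4340 → V/F = 0.2161
  V/F = 0.2161: g = 0.00001, g' = -0.4353 → V/F = 0.2162
Converged at V/F = 0.2162.
Then V = V/F·F = 0.2162·45 = 9.7 mol/h and L = F − V = 35.3 mol/h.

V = 9.7 mol/h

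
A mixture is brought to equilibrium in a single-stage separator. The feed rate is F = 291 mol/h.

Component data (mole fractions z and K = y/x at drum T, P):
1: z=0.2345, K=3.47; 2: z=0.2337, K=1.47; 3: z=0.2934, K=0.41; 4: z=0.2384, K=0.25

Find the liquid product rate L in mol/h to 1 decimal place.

Rachford–Rice: g(V/F) = Σ zᵢ(Kᵢ−1)/(1+V/F(Kᵢ−1)) = 0.
Check two-phase: ΣzᵢKᵢ = 1.3371 > 1 and Σzᵢ/Kᵢ = 1.8958 > 1, so g(0) = 0.3371 > 0 and g(1) = -0.8958 < 0.
Newton iteration, V/F⁰ = 0.5:
  V/F = 0.5000: g = -0.18353, g' = -0.8690 → V/F = 0.2888
  V/F = 0.2888: g = -0.00214, g' = -0.8943 → V/F = 0.2864
Converged at V/F = 0.2864.
Then V = V/F·F = 0.2864·291 = 83.4 mol/h and L = F − V = 207.6 mol/h.

L = 207.6 mol/h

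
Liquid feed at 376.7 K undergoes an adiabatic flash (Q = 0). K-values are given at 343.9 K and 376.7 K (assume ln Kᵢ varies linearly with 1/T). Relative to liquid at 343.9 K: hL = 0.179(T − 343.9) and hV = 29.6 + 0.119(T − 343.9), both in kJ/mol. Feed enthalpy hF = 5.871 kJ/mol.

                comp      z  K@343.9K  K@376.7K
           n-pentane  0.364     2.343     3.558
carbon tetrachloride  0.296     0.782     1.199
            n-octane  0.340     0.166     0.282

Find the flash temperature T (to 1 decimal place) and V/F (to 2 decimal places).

T = 345.2 K, V/F = 0.19

Adiabatic flash: solve Rachford–Rice at each trial T, then check hF = ψ·hV(T) + (1−ψ)·hL(T).
  T = 343.9 K: K = (2.343, 0.782, 0.166), RR gives ψ = 0.171, H_out = 5.054 kJ/mol
  T = 376.7 K: K = (3.558, 1.199, 0.282), RR gives ψ = 0.590, H_out = 22.182 kJ/mol
  T = 360.3 K: K = (2.915, 0.978, 0.219), RR gives ψ = 0.402, H_out = 14.443 kJ/mol
  T = 352.1 K: K = (2.620, 0.877, 0.191), RR gives ψ = 0.295, H_out = 10.055 kJ/mol
  T = 348.0 K: K = (2.479, 0.829, 0.178), RR gives ψ = 0.236, H_out = 7.649 kJ/mol
  T = 345.9 K: K = (2.409, 0.805, 0.172), RR gives ψ = 0.203, H_out = 6.346 kJ/mol
Linear interpolation between T = 343.9 (H_out = 5.054) and T = 345.9 (H_out = 6.346) on hF = 5.871 gives T ≈ 345.2 K, at which ψ = 0.19.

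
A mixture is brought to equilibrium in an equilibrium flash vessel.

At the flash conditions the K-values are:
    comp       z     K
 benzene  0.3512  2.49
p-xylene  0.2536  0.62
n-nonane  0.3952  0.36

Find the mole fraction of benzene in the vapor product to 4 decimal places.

Material balance + equilibrium reduce to Σ zᵢ(Kᵢ−1)/(1+V/F(Kᵢ−1)) = 0.
g(0) = ΣzᵢKᵢ − 1 = 0.1740 and g(1) = 1 − Σzᵢ/Kᵢ = -0.6479, so a root lies in (0, 1).
Iterate (Newton) starting at V/F = 0.53:
  V/F = 0.5300: g = -0.21104, g' = -0.6716 → V/F = 0.2157
  V/F = 0.2157: g = -0.00243, g' = -0.7078 → V/F = 0.2123
Converged at V/F = 0.2123.
Compositions from xᵢ = zᵢ/(1+V/F(Kᵢ−1)), yᵢ = Kᵢxᵢ:
  benzene: x = 0.2668, y = 0.6643
  p-xylene: x = 0.2759, y = 0.1710
  n-nonane: x = 0.4573, y = 0.1646

y_benzene = 0.6643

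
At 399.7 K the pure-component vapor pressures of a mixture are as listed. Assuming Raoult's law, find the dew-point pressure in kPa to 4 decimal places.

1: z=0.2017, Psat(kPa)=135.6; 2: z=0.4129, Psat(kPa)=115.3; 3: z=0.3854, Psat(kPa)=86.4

At the dew point ψ → 1, so Σzᵢ/Kᵢ = 1 with Kᵢ = Pᵢˢᵃᵗ/P ⇒ 1/P = Σzᵢ/Pᵢˢᵃᵗ.
1/P = 0.2017/135.6 + 0.4129/115.3 + 0.3854/86.4 = 0.0095292 ⇒ P = 104.9406 kPa

Pdew = 104.9406 kPa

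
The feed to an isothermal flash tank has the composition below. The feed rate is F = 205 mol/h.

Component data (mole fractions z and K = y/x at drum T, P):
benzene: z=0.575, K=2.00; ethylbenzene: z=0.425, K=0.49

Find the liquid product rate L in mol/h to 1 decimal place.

Rachford–Rice: g(ψ) = Σ zᵢ(Kᵢ−1)/(1+ψ(Kᵢ−1)) = 0.
Check two-phase: ΣzᵢKᵢ = 1.358 > 1 and Σzᵢ/Kᵢ = 1.155 > 1, so g(0) = 0.358 > 0 and g(1) = -0.155 < 0.
Binary case is linear: z₁(K₁−1)(1+ψ(K₂−1)) + z₂(K₂−1)(1+ψ(K₁−1)) = 0
⇒ ψ = [z₁(K₁−1)+z₂(K₂−1)] / [−(K₁−1)(K₂−1)] = 0.3582/0.5100 = 0.702
Then V = ψ·F = 0.7025·205 = 144.0 mol/h and L = F − V = 61.0 mol/h.

L = 61.0 mol/h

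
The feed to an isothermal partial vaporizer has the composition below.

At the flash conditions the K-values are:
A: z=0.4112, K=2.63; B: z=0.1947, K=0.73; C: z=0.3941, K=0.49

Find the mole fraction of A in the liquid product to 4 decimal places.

Material balance + equilibrium reduce to Σ zᵢ(Kᵢ−1)/(1+V/F(Kᵢ−1)) = 0.
Check two-phase: ΣzᵢKᵢ = 1.4167 > 1 and Σzᵢ/Kᵢ = 1.2273 > 1, so g(0) = 0.4167 > 0 and g(1) = -0.2273 < 0.
Iterate (Newton) starting at V/F = 0.49:
  V/F = 0.4900: g = 0.04410, g' = -0.5387 → V/F = 0.5719
  V/F = 0.5719: g = 0.00099, g' = -0.5168 → V/F = 0.5738
Converged at V/F = 0.5738.
Compositions from xᵢ = zᵢ/(1+V/F(Kᵢ−1)), yᵢ = Kᵢxᵢ:
  A: x = 0.2125, y = 0.5588
  B: x = 0.2304, y = 0.1682
  C: x = 0.5571, y = 0.2730

x_A = 0.2125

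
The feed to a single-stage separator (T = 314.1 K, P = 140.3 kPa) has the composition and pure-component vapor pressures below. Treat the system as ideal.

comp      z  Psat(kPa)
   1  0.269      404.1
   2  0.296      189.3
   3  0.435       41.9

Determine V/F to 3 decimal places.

V/F = 0.340

Raoult's law: Kᵢ = Pᵢˢᵃᵗ/P = Pᵢˢᵃᵗ/140.3.
  K_1 = 404.1/140.3 = 2.88026, K_2 = 189.3/140.3 = 1.34925, K_3 = 41.9/140.3 = 0.29865
Material balance + equilibrium reduce to Σ zᵢ(Kᵢ−1)/(1+V/F(Kᵢ−1)) = 0.
Feasibility: ΣzᵢKᵢ = 1.304, Σzᵢ/Kᵢ = 1.769 — both > 1, two phases present.
Iterate (Newton) starting at V/F = 0.5:
  V/F = 0.500: g = -0.1211, g' = -0.786 → V/F = 0.346
  V/F = 0.346: g = -0.0041, g' = -0.751 → V/F = 0.340
Converged at V/F = 0.340.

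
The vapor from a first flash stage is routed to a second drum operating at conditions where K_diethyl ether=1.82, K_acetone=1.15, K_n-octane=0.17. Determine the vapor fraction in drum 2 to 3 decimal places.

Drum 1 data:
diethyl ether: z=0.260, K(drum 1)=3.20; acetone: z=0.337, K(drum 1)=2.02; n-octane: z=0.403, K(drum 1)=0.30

Drum 1:
Newton iteration, ψ₁⁰ = 0.49:
  ψ₁ = 0.490: g = 0.0751, g' = -0.905 → ψ₁ = 0.573
  ψ₁ = 0.573: g = -0.0010, g' = -0.936 → ψ₁ = 0.572
Converged at ψ₁ = 0.572.
Drum-1 compositions:
  diethyl ether: x = 0.115, y = 0.368
  acetone: x = 0.213, y = 0.430
  n-octane: x = 0.672, y = 0.202
Drum-2 feed = drum-1 vapor: z₂ = (0.3684, 0.4299, 0.2016).
Drum 2:
Material balance + equilibrium reduce to Σ zᵢ(Kᵢ−1)/(1+ψ₂(Kᵢ−1)) = 0.
Check two-phase: ΣzᵢKᵢ = 1.199 > 1 and Σzᵢ/Kᵢ = 1.762 > 1, so g(0) = 0.199 > 0 and g(1) = -0.762 < 0.
Newton–Raphson from ψ₂ = 0.5:
  ψ₂ = 0.500: g = -0.0118, g' = -0.539 → ψ₂ = 0.478
Converged at ψ₂ = 0.478.
  diethyl ether: x = 0.265, y = 0.482
  acetone: x = 0.401, y = 0.461
  n-octane: x = 0.334, y = 0.057

V/F (drum 2) = 0.478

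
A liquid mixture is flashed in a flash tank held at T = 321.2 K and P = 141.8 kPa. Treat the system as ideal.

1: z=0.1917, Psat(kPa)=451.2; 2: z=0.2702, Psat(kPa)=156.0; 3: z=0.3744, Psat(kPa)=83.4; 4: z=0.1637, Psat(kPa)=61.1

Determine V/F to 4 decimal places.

V/F = 0.2817

Raoult's law: Kᵢ = Pᵢˢᵃᵗ/P = Pᵢˢᵃᵗ/141.8.
  K_1 = 451.2/141.8 = 3.181946, K_2 = 156.0/141.8 = 1.100141, K_3 = 83.4/141.8 = 0.588152, K_4 = 61.1/141.8 = 0.430889
Iterate (Newton) starting at V/F = 0.3:
  V/F = 0.3000: g = -0.00921, g' = -0.4957 → V/F = 0.2814
  V/F = 0.2814: g = 0.00012, g' = -0.5093 → V/F = 0.2817
Converged at V/F = 0.2817.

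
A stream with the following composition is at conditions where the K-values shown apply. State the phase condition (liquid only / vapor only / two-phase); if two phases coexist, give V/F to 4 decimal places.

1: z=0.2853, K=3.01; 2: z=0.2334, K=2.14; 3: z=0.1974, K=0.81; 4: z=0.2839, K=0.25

two-phase, V/F = 0.5868

ΣzᵢKᵢ = 1.5891; Σzᵢ/Kᵢ = 1.5832.
Both exceed 1, so a two-phase solution exists.
Material balance + equilibrium reduce to Σ zᵢ(Kᵢ−1)/(1+ψ(Kᵢ−1)) = 0.
Newton iteration, ψ⁰ = 0.5:
  ψ = 0.5000: g = 0.07336, g' = -0.8273 → ψ = 0.5887
  ψ = 0.5887: g = -0.00160, g' = -0.8715 → ψ = 0.5868
Converged at ψ = 0.5868.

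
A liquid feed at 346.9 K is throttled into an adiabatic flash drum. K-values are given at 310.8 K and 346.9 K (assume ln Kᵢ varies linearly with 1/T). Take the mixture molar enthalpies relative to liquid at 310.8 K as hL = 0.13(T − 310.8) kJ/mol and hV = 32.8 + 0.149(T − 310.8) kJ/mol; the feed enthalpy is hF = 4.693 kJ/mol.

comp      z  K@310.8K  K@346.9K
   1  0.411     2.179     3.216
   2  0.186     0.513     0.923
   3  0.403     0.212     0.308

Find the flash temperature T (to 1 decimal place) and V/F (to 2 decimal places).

T = 313.6 K, V/F = 0.13

Adiabatic flash: solve Rachford–Rice at each trial T, then check hF = ψ·hV(T) + (1−ψ)·hL(T).
  T = 310.8 K: K = (2.179, 0.513, 0.212), RR gives ψ = 0.092, H_out = 3.015 kJ/mol
  T = 346.9 K: K = (3.216, 0.923, 0.308), RR gives ψ = 0.490, H_out = 21.094 kJ/mol
  T = 328.9 K: K = (2.677, 0.700, 0.258), RR gives ψ = 0.314, H_out = 12.768 kJ/mol
  T = 319.9 K: K = (2.424, 0.602, 0.235), RR gives ψ = 0.213, H_out = 8.196 kJ/mol
  T = 315.4 K: K = (2.301, 0.557, 0.223), RR gives ψ = 0.156, H_out = 5.725 kJ/mol
  T = 313.1 K: K = (2.240, 0.535, 0.218), RR gives ψ = 0.125, H_out = 4.397 kJ/mol
Linear interpolation between T = 313.1 (H_out = 4.397) and T = 315.4 (H_out = 5.725) on hF = 4.693 gives T ≈ 313.6 K, at which ψ = 0.13.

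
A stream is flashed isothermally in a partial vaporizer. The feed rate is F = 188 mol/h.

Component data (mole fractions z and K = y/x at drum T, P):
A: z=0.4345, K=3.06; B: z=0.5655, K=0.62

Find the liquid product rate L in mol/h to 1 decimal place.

Binary case is linear: z₁(K₁−1)(1+β(K₂−1)) + z₂(K₂−1)(1+β(K₁−1)) = 0
⇒ β = [z₁(K₁−1)+z₂(K₂−1)] / [−(K₁−1)(K₂−1)] = 0.68018/0.78280 = 0.8689
Then V = β·F = 0.8689·188 = 163.4 mol/h and L = F − V = 24.6 mol/h.

L = 24.6 mol/h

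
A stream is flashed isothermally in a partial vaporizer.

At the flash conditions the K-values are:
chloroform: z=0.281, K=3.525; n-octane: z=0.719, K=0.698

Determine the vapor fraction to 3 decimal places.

Binary case is linear: z₁(K₁−1)(1+ψ(K₂−1)) + z₂(K₂−1)(1+ψ(K₁−1)) = 0
⇒ ψ = [z₁(K₁−1)+z₂(K₂−1)] / [−(K₁−1)(K₂−1)] = 0.4924/0.7626 = 0.646

ψ = 0.646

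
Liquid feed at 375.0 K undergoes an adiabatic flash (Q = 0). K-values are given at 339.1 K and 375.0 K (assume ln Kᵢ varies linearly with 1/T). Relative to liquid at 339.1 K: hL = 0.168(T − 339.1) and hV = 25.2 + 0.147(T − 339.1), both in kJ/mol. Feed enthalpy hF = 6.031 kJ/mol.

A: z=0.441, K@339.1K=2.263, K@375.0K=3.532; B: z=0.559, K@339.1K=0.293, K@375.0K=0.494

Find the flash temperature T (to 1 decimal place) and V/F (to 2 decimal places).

Adiabatic flash: solve Rachford–Rice at each trial T, then check hF = ψ·hV(T) + (1−ψ)·hL(T).
  T = 339.1 K: K = (2.263, 0.293), RR gives ψ = 0.181, H_out = 4.565 kJ/mol
  T = 375.0 K: K = (3.532, 0.494), RR gives ψ = 0.651, H_out = 21.940 kJ/mol
  T = 357.1 K: K = (2.861, 0.386), RR gives ψ = 0.418, H_out = 13.388 kJ/mol
  T = 348.1 K: K = (2.552, 0.337), RR gives ψ = 0.305, H_out = 9.150 kJ/mol
  T = 343.6 K: K = (2.405, 0.315), RR gives ψ = 0.246, H_out = 6.924 kJ/mol
  T = 341.4 K: K = (2.335, 0.304), RR gives ψ = 0.215, H_out = 5.791 kJ/mol
Linear interpolation between T = 341.4 (H_out = 5.791) and T = 343.6 (H_out = 6.924) on hF = 6.031 gives T ≈ 341.9 K, at which ψ = 0.22.

T = 341.9 K, V/F = 0.22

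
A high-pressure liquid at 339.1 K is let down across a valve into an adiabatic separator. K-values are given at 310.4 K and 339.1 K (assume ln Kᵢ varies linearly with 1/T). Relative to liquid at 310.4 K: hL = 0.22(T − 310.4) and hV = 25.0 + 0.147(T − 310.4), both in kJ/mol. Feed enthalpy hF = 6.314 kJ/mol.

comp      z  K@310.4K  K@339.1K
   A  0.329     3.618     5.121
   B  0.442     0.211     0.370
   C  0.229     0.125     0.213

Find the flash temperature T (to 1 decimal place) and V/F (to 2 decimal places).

T = 317.8 K, V/F = 0.19

Adiabatic flash: solve Rachford–Rice at each trial T, then check hF = ψ·hV(T) + (1−ψ)·hL(T).
  T = 310.4 K: K = (3.618, 0.211, 0.125), RR gives ψ = 0.146, H_out = 3.640 kJ/mol
  T = 339.1 K: K = (5.121, 0.370, 0.213), RR gives ψ = 0.317, H_out = 13.572 kJ/mol
  T = 324.8 K: K = (4.340, 0.283, 0.165), RR gives ψ = 0.233, H_out = 8.752 kJ/mol
  T = 317.6 K: K = (3.971, 0.245, 0.144), RR gives ψ = 0.191, H_out = 6.252 kJ/mol
  T = 321.2 K: K = (4.153, 0.264, 0.154), RR gives ψ = 0.212, H_out = 7.513 kJ/mol
  T = 319.4 K: K = (4.062, 0.254, 0.149), RR gives ψ = 0.202, H_out = 6.885 kJ/mol
Linear interpolation between T = 317.6 (H_out = 6.252) and T = 319.4 (H_out = 6.885) on hF = 6.314 gives T ≈ 317.8 K, at which ψ = 0.19.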